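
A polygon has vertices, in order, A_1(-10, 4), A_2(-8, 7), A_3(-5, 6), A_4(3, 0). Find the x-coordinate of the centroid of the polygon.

-805/171

Apply the shoelace (surveyor's) formula. First the cross-terms c_i = x_i·y_{i+1} − x_{i+1}·y_i:
  -38, -13, -18, 12  ⇒  2A = -57, A = -28.5.
Then Σ (x_i + x_{i+1})·c_i = 805, so x̄ = 805 / (6·(-28.5)) = -805/171.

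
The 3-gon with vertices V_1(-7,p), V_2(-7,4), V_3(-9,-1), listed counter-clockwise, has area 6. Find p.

The doubled signed area Σ (x_i y_{i+1} − x_{i+1} y_i) is linear in p.
With p=0 it equals 8; the coefficient of p is -2 (from the two edges through V_1).
So -2·p + 8 = 2·6 = 12 ⇒ p = -2.

-2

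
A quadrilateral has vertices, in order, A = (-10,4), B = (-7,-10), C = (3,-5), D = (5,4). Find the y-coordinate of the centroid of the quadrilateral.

Apply the surveyor's formula. First the cross-terms c_i = x_i·y_{i+1} − x_{i+1}·y_i:
  128, 65, 37, 60  ⇒  2A = 290, A = 145.
Then Σ (y_i + y_{i+1})·c_i = -1300, so ȳ = -1300 / (6·145) = -130/87.

-130/87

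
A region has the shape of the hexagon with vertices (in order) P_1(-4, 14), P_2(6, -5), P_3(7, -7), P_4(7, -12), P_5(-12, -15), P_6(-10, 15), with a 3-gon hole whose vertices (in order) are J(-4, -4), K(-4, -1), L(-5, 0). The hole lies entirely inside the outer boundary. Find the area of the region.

381

Outer boundary:
Cross-terms: -64, -7, -35, -249, -330, -80  ⇒  Σ = -765
Area = |Σ|/2 = 382.5.
Hole:
Cross-terms: -12, -5, 20  ⇒  Σ = 3
Area = |Σ|/2 = 1.5.
Net area = 382.5 − 1.5 = 381.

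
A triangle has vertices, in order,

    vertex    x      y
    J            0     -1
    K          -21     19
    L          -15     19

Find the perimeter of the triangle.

60

|JK| = √((-21)² + (20)²) = √841 = 29
|KL| = √((6)² + (0)²) = √36 = 6
|LJ| = √((15)² + (-20)²) = √625 = 25
Perimeter = 29 + 6 + 25 = 60.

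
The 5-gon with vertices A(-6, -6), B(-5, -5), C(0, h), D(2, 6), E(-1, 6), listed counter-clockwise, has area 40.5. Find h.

-3

Write out the shoelace sum; only the two edges meeting at C involve h:
2·Area = [((-5)·h − 0·(-5)) + (0·6 − 2·h)] + 60
       = -7·h + 60 = 81
⇒ h = -3.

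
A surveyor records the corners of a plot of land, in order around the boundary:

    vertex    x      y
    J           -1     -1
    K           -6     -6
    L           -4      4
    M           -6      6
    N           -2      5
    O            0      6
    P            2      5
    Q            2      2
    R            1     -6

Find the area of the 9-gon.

Apply the shoelace formula: 2A = Σ (x_i·y_{i+1} − x_{i+1}·y_i), indices taken mod 9.
Σ = (0) + (-48) + (0) + (-18) + (-12) + (-12) + (-6) + (-14) + (-7) = -117
Area = |Σ|/2 = 58.5.

58.5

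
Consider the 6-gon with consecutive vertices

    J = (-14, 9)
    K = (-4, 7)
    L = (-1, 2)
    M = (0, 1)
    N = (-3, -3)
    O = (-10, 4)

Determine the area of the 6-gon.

68.5

Apply the shoelace (surveyor's) formula: 2A = Σ (x_i·y_{i+1} − x_{i+1}·y_i), indices taken mod 6.
Σ = (-62) + (-1) + (-1) + (3) + (-42) + (-34) = -137
Area = |Σ|/2 = 68.5.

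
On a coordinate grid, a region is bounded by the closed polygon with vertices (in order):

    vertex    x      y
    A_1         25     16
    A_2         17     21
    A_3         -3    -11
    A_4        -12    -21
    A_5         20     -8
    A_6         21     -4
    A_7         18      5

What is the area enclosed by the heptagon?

Apply the shoelace (surveyor's) formula: 2A = Σ (x_i·y_{i+1} − x_{i+1}·y_i), indices taken mod 7.
Σ = (253) + (-124) + (-69) + (516) + (88) + (177) + (163) = 1004
Area = |Σ|/2 = 502.

502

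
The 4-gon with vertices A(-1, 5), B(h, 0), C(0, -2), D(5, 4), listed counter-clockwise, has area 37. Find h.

The doubled signed area Σ (x_i y_{i+1} − x_{i+1} y_i) is linear in h.
With h=0 it equals 39; the coefficient of h is -7 (from the two edges through B).
So -7·h + 39 = 2·37 = 74 ⇒ h = -5.

-5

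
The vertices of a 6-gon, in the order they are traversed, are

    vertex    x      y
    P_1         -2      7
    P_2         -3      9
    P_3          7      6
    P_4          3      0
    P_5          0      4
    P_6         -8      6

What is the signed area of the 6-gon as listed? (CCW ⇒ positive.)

Σ = (3) + (-81) + (-18) + (12) + (32) + (-44) = -96
Signed area = Σ/2 = -48 (negative ⇒ clockwise traversal).

-48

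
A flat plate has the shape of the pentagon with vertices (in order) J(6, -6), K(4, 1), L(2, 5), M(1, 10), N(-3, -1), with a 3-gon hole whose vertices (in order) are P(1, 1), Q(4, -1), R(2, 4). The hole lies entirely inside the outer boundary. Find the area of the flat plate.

Outer boundary:
Cross-terms: 30, 18, 15, 29, 24  ⇒  Σ = 116
Area = |Σ|/2 = 58.
Hole:
Apply Gauss's area formula: 2A = Σ (x_i·y_{i+1} − x_{i+1}·y_i), indices taken mod 3.
Σ = (-5) + (18) + (-2) = 11
Area = |Σ|/2 = 5.5.
Net area = 58 − 5.5 = 52.5.

52.5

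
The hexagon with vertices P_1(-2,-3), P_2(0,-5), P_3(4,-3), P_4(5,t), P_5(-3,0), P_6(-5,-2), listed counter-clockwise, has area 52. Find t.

Write out the shoelace sum; only the two edges meeting at P_4 involve t:
2·Area = [(4·t − 5·(-3)) + (5·0 − (-3)·t)] + 47
       = 7·t + 62 = 104
⇒ t = 6.

6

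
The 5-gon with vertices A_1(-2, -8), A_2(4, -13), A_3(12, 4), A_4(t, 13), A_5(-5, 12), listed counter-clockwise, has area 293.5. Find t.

Write out the shoelace sum; only the two edges meeting at A_4 involve t:
2·Area = [(12·13 − t·4) + (t·12 − (-5)·13)] + 294
       = 8·t + 515 = 587
⇒ t = 9.

9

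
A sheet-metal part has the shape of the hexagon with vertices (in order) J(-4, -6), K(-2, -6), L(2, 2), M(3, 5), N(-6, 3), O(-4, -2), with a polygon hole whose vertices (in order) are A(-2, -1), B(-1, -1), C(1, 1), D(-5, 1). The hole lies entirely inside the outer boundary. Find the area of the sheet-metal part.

44.5

Outer boundary:
Cross-terms: 12, 8, 4, 39, 24, 16  ⇒  Σ = 103
Area = |Σ|/2 = 51.5.
Hole:
Apply the shoelace formula: 2A = Σ (x_i·y_{i+1} − x_{i+1}·y_i), indices taken mod 4.
Σ = (1) + (0) + (6) + (7) = 14
Area = |Σ|/2 = 7.
Net area = 51.5 − 7 = 44.5.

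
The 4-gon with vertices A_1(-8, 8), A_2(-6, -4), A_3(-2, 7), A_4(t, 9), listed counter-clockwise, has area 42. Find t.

0

Write out the shoelace sum; only the two edges meeting at A_4 involve t:
2·Area = [((-2)·9 − t·7) + (t·8 − (-8)·9)] + 30
       = 1·t + 84 = 84
⇒ t = 0.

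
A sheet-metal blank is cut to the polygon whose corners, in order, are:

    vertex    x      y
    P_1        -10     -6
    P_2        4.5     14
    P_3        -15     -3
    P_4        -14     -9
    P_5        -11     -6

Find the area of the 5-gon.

83.75

Apply the shoelace (surveyor's) formula: 2A = Σ (x_i·y_{i+1} − x_{i+1}·y_i), indices taken mod 5.
Σ = (-113) + (196.5) + (93) + (-15) + (6) = 167.5
Area = |Σ|/2 = 83.75.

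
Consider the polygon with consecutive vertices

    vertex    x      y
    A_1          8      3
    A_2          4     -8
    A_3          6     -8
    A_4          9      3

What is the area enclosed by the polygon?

16.5

Apply the shoelace formula: 2A = Σ (x_i·y_{i+1} − x_{i+1}·y_i), indices taken mod 4.
Σ = (-76) + (16) + (90) + (3) = 33
Area = |Σ|/2 = 16.5.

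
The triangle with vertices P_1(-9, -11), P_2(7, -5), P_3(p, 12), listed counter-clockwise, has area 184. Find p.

Write out the shoelace sum; only the two edges meeting at P_3 involve p:
2·Area = [(7·12 − p·(-5)) + (p·(-11) − (-9)·12)] + 122
       = -6·p + 314 = 368
⇒ p = -9.

-9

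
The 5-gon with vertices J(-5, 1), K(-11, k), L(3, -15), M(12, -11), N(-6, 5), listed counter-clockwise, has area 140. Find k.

The doubled signed area Σ (x_i y_{i+1} − x_{i+1} y_i) is linear in k.
With k=0 it equals 336; the coefficient of k is -8 (from the two edges through K).
So -8·k + 336 = 2·140 = 280 ⇒ k = 7.

7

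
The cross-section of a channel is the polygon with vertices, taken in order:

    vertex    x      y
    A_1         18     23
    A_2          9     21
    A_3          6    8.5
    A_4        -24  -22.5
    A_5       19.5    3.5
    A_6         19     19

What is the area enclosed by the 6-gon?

Apply the shoelace formula: 2A = Σ (x_i·y_{i+1} − x_{i+1}·y_i), indices taken mod 6.
Σ = (171) + (-49.5) + (69) + (354.75) + (304) + (95) = 944.25
Area = |Σ|/2 = 472.125.

472.125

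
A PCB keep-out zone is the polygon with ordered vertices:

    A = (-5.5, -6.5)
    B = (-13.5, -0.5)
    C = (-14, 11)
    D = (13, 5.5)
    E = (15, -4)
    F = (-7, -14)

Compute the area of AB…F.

A→B: (-5.5)(-0.5) − (-13.5)(-6.5) = -85
B→C: (-13.5)(11) − (-14)(-0.5) = -155.5
C→D: (-14)(5.5) − (13)(11) = -220
D→E: (13)(-4) − (15)(5.5) = -134.5
E→F: (15)(-14) − (-7)(-4) = -238
F→A: (-7)(-6.5) − (-5.5)(-14) = -31.5
Σ = -864.5
Area = |Σ|/2 = 432.25.

432.25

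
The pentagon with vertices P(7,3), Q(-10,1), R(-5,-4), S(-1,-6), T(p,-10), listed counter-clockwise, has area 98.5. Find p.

The doubled signed area Σ (x_i y_{i+1} − x_{i+1} y_i) is linear in p.
With p=0 it equals 188; the coefficient of p is 9 (from the two edges through T).
So 9·p + 188 = 2·98.5 = 197 ⇒ p = 1.

1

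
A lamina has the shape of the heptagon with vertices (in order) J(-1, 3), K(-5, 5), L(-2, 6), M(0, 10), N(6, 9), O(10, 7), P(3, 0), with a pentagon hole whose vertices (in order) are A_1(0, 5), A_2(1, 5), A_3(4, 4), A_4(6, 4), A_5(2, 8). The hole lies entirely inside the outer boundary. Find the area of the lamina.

64.5

Outer boundary:
Apply the shoelace formula: 2A = Σ (x_i·y_{i+1} − x_{i+1}·y_i), indices taken mod 7.
Σ = (10) + (-20) + (-20) + (-60) + (-48) + (-21) + (9) = -150
Area = |Σ|/2 = 75.
Hole:
Σ = (-5) + (-16) + (-8) + (40) + (10) = 21
Area = |Σ|/2 = 10.5.
Net area = 75 − 10.5 = 64.5.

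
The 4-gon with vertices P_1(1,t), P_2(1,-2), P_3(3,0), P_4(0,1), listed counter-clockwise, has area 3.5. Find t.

Write out the shoelace sum; only the two edges meeting at P_1 involve t:
2·Area = [(0·t − 1·1) + (1·(-2) − 1·t)] + 9
       = -1·t + 6 = 7
⇒ t = -1.

-1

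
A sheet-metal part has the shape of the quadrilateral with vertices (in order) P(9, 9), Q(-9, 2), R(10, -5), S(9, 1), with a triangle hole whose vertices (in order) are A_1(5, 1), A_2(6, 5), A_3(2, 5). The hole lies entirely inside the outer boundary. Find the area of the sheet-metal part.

117.5

Outer boundary:
Apply the shoelace formula: 2A = Σ (x_i·y_{i+1} − x_{i+1}·y_i), indices taken mod 4.
P→Q: (9)(2) − (-9)(9) = 99
Q→R: (-9)(-5) − (10)(2) = 25
R→S: (10)(1) − (9)(-5) = 55
S→P: (9)(9) − (9)(1) = 72
Σ = 251
Area = |Σ|/2 = 125.5.
Hole:
Apply the surveyor's formula: 2A = Σ (x_i·y_{i+1} − x_{i+1}·y_i), indices taken mod 3.
Σ = (19) + (20) + (-23) = 16
Area = |Σ|/2 = 8.
Net area = 125.5 − 8 = 117.5.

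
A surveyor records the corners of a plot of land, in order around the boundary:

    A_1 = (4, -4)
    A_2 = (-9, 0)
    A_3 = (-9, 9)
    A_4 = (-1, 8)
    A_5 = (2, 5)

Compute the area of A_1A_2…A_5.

Σ = (-36) + (-81) + (-63) + (-21) + (-28) = -229
Area = |Σ|/2 = 114.5.

114.5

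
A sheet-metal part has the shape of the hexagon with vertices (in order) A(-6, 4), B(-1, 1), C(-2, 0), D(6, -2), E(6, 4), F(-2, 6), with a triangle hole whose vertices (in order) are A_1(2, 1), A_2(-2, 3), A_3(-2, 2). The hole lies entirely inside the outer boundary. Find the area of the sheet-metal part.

Outer boundary:
Apply Gauss's area formula: 2A = Σ (x_i·y_{i+1} − x_{i+1}·y_i), indices taken mod 6.
Σ = (-2) + (2) + (4) + (36) + (44) + (28) = 112
Area = |Σ|/2 = 56.
Hole:
Σ = (8) + (2) + (-6) = 4
Area = |Σ|/2 = 2.
Net area = 56 − 2 = 54.

54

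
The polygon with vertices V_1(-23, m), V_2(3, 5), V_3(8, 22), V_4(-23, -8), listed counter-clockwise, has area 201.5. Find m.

-9

The doubled signed area Σ (x_i y_{i+1} − x_{i+1} y_i) is linear in m.
With m=0 it equals 169; the coefficient of m is -26 (from the two edges through V_1).
So -26·m + 169 = 2·201.5 = 403 ⇒ m = -9.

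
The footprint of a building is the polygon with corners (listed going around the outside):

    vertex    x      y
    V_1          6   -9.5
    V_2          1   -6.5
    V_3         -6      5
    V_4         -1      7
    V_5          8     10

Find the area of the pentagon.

Cross-terms: -29.5, -34, -37, -66, -136  ⇒  Σ = -302.5
Area = |Σ|/2 = 151.25.

151.25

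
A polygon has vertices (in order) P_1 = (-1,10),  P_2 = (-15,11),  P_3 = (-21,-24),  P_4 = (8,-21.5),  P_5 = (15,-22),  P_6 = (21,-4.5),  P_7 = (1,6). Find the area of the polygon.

1030.5

Σ = (139) + (591) + (643.5) + (146.5) + (394.5) + (130.5) + (16) = 2061
Area = |Σ|/2 = 1030.5.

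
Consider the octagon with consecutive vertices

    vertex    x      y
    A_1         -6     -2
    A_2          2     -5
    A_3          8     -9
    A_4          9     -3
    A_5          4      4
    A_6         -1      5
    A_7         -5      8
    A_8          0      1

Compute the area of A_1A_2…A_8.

Cross-terms: 34, 22, 57, 48, 24, 17, -5, 6  ⇒  Σ = 203
Area = |Σ|/2 = 101.5.

101.5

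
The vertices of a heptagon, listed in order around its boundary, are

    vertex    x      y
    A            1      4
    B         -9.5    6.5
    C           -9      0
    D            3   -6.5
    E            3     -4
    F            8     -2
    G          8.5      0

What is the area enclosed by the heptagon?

Σ = (44.5) + (58.5) + (58.5) + (7.5) + (26) + (17) + (34) = 246
Area = |Σ|/2 = 123.

123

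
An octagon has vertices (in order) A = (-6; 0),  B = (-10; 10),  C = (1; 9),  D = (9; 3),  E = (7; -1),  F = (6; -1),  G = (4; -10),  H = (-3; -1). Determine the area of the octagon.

Apply the surveyor's formula: 2A = Σ (x_i·y_{i+1} − x_{i+1}·y_i), indices taken mod 8.
Cross-terms: -60, -100, -78, -30, -1, -56, -34, -6  ⇒  Σ = -365
Area = |Σ|/2 = 182.5.

182.5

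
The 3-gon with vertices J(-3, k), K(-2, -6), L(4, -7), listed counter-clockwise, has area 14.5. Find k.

-1

The doubled signed area Σ (x_i y_{i+1} − x_{i+1} y_i) is linear in k.
With k=0 it equals 35; the coefficient of k is 6 (from the two edges through J).
So 6·k + 35 = 2·14.5 = 29 ⇒ k = -1.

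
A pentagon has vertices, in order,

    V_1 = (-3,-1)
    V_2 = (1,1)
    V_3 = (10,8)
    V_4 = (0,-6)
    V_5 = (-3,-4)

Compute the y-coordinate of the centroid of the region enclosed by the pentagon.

Apply the surveyor's formula. First the cross-terms c_i = x_i·y_{i+1} − x_{i+1}·y_i:
  -2, -2, -60, -18, -9  ⇒  2A = -91, A = -45.5.
Then Σ (y_i + y_{i+1})·c_i = 87, so ȳ = 87 / (6·(-45.5)) = -29/91.

-29/91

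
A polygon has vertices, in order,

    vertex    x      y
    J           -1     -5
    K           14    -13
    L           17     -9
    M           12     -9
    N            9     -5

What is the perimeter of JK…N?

42

|JK| = √((15)² + (-8)²) = √289 = 17
|KL| = √((3)² + (4)²) = √25 = 5
|LM| = √((-5)² + (0)²) = √25 = 5
|MN| = √((-3)² + (4)²) = √25 = 5
|NJ| = √((-10)² + (0)²) = √100 = 10
Perimeter = 17 + 5 + 5 + 5 + 10 = 42.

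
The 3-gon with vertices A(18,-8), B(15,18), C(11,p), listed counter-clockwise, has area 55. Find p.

16

The doubled signed area Σ (x_i y_{i+1} − x_{i+1} y_i) is linear in p.
With p=0 it equals 158; the coefficient of p is -3 (from the two edges through C).
So -3·p + 158 = 2·55 = 110 ⇒ p = 16.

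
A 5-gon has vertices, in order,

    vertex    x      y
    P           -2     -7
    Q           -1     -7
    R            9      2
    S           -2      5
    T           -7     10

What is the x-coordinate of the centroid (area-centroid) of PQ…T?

Apply the shoelace formula. First the cross-terms c_i = x_i·y_{i+1} − x_{i+1}·y_i:
  7, 61, 49, 15, 69  ⇒  2A = 201, A = 100.5.
Then Σ (x_i + x_{i+1})·c_i = 54, so x̄ = 54 / (6·100.5) = 6/67.

6/67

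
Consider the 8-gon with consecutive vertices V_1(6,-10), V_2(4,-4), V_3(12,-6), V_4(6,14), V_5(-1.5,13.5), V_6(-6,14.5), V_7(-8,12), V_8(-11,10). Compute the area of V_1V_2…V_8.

Σ = (16) + (24) + (204) + (102) + (59.25) + (44) + (52) + (50) = 551.25
Area = |Σ|/2 = 275.625.

275.625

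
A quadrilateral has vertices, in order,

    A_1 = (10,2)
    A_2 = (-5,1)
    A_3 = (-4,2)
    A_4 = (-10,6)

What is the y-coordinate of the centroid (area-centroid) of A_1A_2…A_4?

Apply the shoelace formula. First the cross-terms c_i = x_i·y_{i+1} − x_{i+1}·y_i:
  20, -6, -4, -80  ⇒  2A = -70, A = -35.
Then Σ (y_i + y_{i+1})·c_i = -630, so ȳ = -630 / (6·(-35)) = 3.

3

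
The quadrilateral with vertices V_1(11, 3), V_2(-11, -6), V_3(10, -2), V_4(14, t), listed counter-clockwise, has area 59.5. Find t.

0

Write out the shoelace sum; only the two edges meeting at V_4 involve t:
2·Area = [(10·t − 14·(-2)) + (14·3 − 11·t)] + 49
       = -1·t + 119 = 119
⇒ t = 0.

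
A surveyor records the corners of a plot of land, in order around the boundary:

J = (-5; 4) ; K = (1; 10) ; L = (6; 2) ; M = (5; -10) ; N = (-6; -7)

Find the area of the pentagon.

168

Σ = (-54) + (-58) + (-70) + (-95) + (-59) = -336
Area = |Σ|/2 = 168.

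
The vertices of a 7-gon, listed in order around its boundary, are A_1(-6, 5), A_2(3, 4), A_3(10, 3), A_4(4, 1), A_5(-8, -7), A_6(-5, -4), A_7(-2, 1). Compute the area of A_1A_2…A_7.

Apply Gauss's area formula: 2A = Σ (x_i·y_{i+1} − x_{i+1}·y_i), indices taken mod 7.
A_1→A_2: (-6)(4) − (3)(5) = -39
A_2→A_3: (3)(3) − (10)(4) = -31
A_3→A_4: (10)(1) − (4)(3) = -2
A_4→A_5: (4)(-7) − (-8)(1) = -20
A_5→A_6: (-8)(-4) − (-5)(-7) = -3
A_6→A_7: (-5)(1) − (-2)(-4) = -13
A_7→A_1: (-2)(5) − (-6)(1) = -4
Σ = -112
Area = |Σ|/2 = 56.

56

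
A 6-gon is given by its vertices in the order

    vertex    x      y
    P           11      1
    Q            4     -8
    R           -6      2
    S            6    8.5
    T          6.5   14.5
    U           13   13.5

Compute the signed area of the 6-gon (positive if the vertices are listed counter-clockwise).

Σ = (-92) + (-40) + (-63) + (31.75) + (-100.75) + (-135.5) = -399.5
Signed area = Σ/2 = -199.75 (negative ⇒ clockwise traversal).

-199.75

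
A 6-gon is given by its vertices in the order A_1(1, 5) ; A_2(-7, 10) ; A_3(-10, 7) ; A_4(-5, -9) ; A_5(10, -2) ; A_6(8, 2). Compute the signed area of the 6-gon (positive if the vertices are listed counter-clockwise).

197.5

Σ = (45) + (51) + (125) + (100) + (36) + (38) = 395
Signed area = Σ/2 = 197.5 (positive ⇒ counter-clockwise traversal).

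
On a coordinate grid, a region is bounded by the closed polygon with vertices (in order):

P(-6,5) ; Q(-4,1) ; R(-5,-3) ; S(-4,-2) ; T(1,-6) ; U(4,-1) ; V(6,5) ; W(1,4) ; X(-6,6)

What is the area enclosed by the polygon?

Apply Gauss's area formula: 2A = Σ (x_i·y_{i+1} − x_{i+1}·y_i), indices taken mod 9.
Cross-terms: 14, 17, -2, 26, 23, 26, 19, 30, 6  ⇒  Σ = 159
Area = |Σ|/2 = 79.5.

79.5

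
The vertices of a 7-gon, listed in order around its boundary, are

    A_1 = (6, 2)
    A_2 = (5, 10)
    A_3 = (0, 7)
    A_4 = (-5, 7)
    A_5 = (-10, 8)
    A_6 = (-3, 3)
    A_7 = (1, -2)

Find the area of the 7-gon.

Cross-terms: 50, 35, 35, 30, -6, 3, 14  ⇒  Σ = 161
Area = |Σ|/2 = 80.5.

80.5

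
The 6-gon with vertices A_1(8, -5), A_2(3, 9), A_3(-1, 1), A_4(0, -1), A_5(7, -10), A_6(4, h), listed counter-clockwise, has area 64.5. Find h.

-2

The doubled signed area Σ (x_i y_{i+1} − x_{i+1} y_i) is linear in h.
With h=0 it equals 127; the coefficient of h is -1 (from the two edges through A_6).
So -1·h + 127 = 2·64.5 = 129 ⇒ h = -2.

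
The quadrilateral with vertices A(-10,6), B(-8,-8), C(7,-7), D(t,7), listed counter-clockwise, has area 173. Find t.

The doubled signed area Σ (x_i y_{i+1} − x_{i+1} y_i) is linear in t.
With t=0 it equals 359; the coefficient of t is 13 (from the two edges through D).
So 13·t + 359 = 2·173 = 346 ⇒ t = -1.

-1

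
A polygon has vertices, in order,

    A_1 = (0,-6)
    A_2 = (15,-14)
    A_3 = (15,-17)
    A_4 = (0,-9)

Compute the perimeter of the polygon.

40

|A_1A_2| = √((15)² + (-8)²) = √289 = 17
|A_2A_3| = √((0)² + (-3)²) = √9 = 3
|A_3A_4| = √((-15)² + (8)²) = √289 = 17
|A_4A_1| = √((0)² + (3)²) = √9 = 3
Perimeter = 17 + 3 + 17 + 3 = 40.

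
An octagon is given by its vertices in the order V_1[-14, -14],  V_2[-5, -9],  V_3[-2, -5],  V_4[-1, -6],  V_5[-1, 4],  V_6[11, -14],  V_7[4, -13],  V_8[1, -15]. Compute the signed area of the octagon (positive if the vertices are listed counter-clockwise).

V_1→V_2: (-14)(-9) − (-5)(-14) = 56
V_2→V_3: (-5)(-5) − (-2)(-9) = 7
V_3→V_4: (-2)(-6) − (-1)(-5) = 7
V_4→V_5: (-1)(4) − (-1)(-6) = -10
V_5→V_6: (-1)(-14) − (11)(4) = -30
V_6→V_7: (11)(-13) − (4)(-14) = -87
V_7→V_8: (4)(-15) − (1)(-13) = -47
V_8→V_1: (1)(-14) − (-14)(-15) = -224
Σ = -328
Signed area = Σ/2 = -164 (negative ⇒ clockwise traversal).

-164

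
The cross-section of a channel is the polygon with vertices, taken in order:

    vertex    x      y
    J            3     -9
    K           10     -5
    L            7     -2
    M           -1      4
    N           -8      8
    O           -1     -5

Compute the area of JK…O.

106

Apply Gauss's area formula: 2A = Σ (x_i·y_{i+1} − x_{i+1}·y_i), indices taken mod 6.
Cross-terms: 75, 15, 26, 24, 48, 24  ⇒  Σ = 212
Area = |Σ|/2 = 106.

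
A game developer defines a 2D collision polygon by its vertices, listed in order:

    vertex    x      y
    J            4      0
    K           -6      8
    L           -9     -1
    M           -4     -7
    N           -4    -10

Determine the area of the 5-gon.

110.5

Apply Gauss's area formula: 2A = Σ (x_i·y_{i+1} − x_{i+1}·y_i), indices taken mod 5.
J→K: (4)(8) − (-6)(0) = 32
K→L: (-6)(-1) − (-9)(8) = 78
L→M: (-9)(-7) − (-4)(-1) = 59
M→N: (-4)(-10) − (-4)(-7) = 12
N→J: (-4)(0) − (4)(-10) = 40
Σ = 221
Area = |Σ|/2 = 110.5.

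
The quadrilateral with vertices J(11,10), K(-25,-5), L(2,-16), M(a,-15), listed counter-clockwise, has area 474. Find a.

8

Write out the shoelace sum; only the two edges meeting at M involve a:
2·Area = [(2·(-15) − a·(-16)) + (a·10 − 11·(-15))] + 605
       = 26·a + 740 = 948
⇒ a = 8.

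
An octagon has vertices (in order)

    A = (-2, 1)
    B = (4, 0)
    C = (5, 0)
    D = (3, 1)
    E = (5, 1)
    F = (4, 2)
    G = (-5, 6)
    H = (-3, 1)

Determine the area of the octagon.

Apply the shoelace (surveyor's) formula: 2A = Σ (x_i·y_{i+1} − x_{i+1}·y_i), indices taken mod 8.
A→B: (-2)(0) − (4)(1) = -4
B→C: (4)(0) − (5)(0) = 0
C→D: (5)(1) − (3)(0) = 5
D→E: (3)(1) − (5)(1) = -2
E→F: (5)(2) − (4)(1) = 6
F→G: (4)(6) − (-5)(2) = 34
G→H: (-5)(1) − (-3)(6) = 13
H→A: (-3)(1) − (-2)(1) = -1
Σ = 51
Area = |Σ|/2 = 25.5.

25.5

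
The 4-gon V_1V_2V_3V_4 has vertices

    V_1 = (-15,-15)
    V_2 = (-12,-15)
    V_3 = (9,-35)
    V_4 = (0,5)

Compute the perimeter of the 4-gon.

98

|V_1V_2| = √((3)² + (0)²) = √9 = 3
|V_2V_3| = √((21)² + (-20)²) = √841 = 29
|V_3V_4| = √((-9)² + (40)²) = √1681 = 41
|V_4V_1| = √((-15)² + (-20)²) = √625 = 25
Perimeter = 3 + 29 + 41 + 25 = 98.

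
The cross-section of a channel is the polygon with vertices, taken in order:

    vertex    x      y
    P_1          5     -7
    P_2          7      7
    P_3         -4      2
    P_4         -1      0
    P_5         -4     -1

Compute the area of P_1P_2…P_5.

81

P_1→P_2: (5)(7) − (7)(-7) = 84
P_2→P_3: (7)(2) − (-4)(7) = 42
P_3→P_4: (-4)(0) − (-1)(2) = 2
P_4→P_5: (-1)(-1) − (-4)(0) = 1
P_5→P_1: (-4)(-7) − (5)(-1) = 33
Σ = 162
Area = |Σ|/2 = 81.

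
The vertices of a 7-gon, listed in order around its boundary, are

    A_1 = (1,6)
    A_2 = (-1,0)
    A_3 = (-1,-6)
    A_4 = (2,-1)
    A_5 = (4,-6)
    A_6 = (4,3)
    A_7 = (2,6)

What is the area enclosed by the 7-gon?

38.5

Apply the shoelace (surveyor's) formula: 2A = Σ (x_i·y_{i+1} − x_{i+1}·y_i), indices taken mod 7.
A_1→A_2: (1)(0) − (-1)(6) = 6
A_2→A_3: (-1)(-6) − (-1)(0) = 6
A_3→A_4: (-1)(-1) − (2)(-6) = 13
A_4→A_5: (2)(-6) − (4)(-1) = -8
A_5→A_6: (4)(3) − (4)(-6) = 36
A_6→A_7: (4)(6) − (2)(3) = 18
A_7→A_1: (2)(6) − (1)(6) = 6
Σ = 77
Area = |Σ|/2 = 38.5.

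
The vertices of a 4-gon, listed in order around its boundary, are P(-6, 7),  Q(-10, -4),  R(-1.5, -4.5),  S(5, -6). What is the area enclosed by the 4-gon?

81.75

Apply the surveyor's formula: 2A = Σ (x_i·y_{i+1} − x_{i+1}·y_i), indices taken mod 4.
Σ = (94) + (39) + (31.5) + (-1) = 163.5
Area = |Σ|/2 = 81.75.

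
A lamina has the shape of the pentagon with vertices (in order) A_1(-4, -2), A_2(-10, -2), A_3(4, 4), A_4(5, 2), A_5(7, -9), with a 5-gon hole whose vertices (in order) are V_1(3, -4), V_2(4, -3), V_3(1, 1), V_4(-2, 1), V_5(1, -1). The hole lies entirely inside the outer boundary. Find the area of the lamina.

Outer boundary:
A_1→A_2: (-4)(-2) − (-10)(-2) = -12
A_2→A_3: (-10)(4) − (4)(-2) = -32
A_3→A_4: (4)(2) − (5)(4) = -12
A_4→A_5: (5)(-9) − (7)(2) = -59
A_5→A_1: (7)(-2) − (-4)(-9) = -50
Σ = -165
Area = |Σ|/2 = 82.5.
Hole:
Apply the surveyor's formula: 2A = Σ (x_i·y_{i+1} − x_{i+1}·y_i), indices taken mod 5.
Σ = (7) + (7) + (3) + (1) + (-1) = 17
Area = |Σ|/2 = 8.5.
Net area = 82.5 − 8.5 = 74.

74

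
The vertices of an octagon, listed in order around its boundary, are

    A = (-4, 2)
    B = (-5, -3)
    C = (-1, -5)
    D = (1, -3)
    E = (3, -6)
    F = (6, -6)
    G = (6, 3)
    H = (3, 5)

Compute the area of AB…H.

87

Σ = (22) + (22) + (8) + (3) + (18) + (54) + (21) + (26) = 174
Area = |Σ|/2 = 87.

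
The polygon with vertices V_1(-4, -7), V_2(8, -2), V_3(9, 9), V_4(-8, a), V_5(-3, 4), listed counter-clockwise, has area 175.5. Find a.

Write out the shoelace sum; only the two edges meeting at V_4 involve a:
2·Area = [(9·a − (-8)·9) + ((-8)·4 − (-3)·a)] + 191
       = 12·a + 231 = 351
⇒ a = 10.

10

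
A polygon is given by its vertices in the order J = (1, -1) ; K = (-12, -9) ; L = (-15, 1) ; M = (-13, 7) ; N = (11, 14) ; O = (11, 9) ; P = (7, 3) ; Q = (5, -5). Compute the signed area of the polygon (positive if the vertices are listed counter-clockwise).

Apply the shoelace formula: 2A = Σ (x_i·y_{i+1} − x_{i+1}·y_i), indices taken mod 8.
J→K: (1)(-9) − (-12)(-1) = -21
K→L: (-12)(1) − (-15)(-9) = -147
L→M: (-15)(7) − (-13)(1) = -92
M→N: (-13)(14) − (11)(7) = -259
N→O: (11)(9) − (11)(14) = -55
O→P: (11)(3) − (7)(9) = -30
P→Q: (7)(-5) − (5)(3) = -50
Q→J: (5)(-1) − (1)(-5) = 0
Σ = -654
Signed area = Σ/2 = -327 (negative ⇒ clockwise traversal).

-327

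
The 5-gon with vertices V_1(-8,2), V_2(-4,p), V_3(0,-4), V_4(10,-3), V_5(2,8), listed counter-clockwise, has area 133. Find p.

Write out the shoelace sum; only the two edges meeting at V_2 involve p:
2·Area = [((-8)·p − (-4)·2) + ((-4)·(-4) − 0·p)] + 194
       = -8·p + 218 = 266
⇒ p = -6.

-6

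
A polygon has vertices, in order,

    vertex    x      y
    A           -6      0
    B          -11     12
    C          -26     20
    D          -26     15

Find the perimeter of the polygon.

|AB| = √((-5)² + (12)²) = √169 = 13
|BC| = √((-15)² + (8)²) = √289 = 17
|CD| = √((0)² + (-5)²) = √25 = 5
|DA| = √((20)² + (-15)²) = √625 = 25
Perimeter = 13 + 17 + 5 + 25 = 60.

60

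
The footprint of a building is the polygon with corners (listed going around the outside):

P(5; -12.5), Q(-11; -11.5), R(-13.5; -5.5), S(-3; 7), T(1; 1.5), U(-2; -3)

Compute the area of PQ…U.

186.125

P→Q: (5)(-11.5) − (-11)(-12.5) = -195
Q→R: (-11)(-5.5) − (-13.5)(-11.5) = -94.75
R→S: (-13.5)(7) − (-3)(-5.5) = -111
S→T: (-3)(1.5) − (1)(7) = -11.5
T→U: (1)(-3) − (-2)(1.5) = 0
U→P: (-2)(-12.5) − (5)(-3) = 40
Σ = -372.25
Area = |Σ|/2 = 186.125.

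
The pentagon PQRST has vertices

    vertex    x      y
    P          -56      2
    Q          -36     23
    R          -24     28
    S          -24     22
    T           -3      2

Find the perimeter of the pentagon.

130

|PQ| = √((20)² + (21)²) = √841 = 29
|QR| = √((12)² + (5)²) = √169 = 13
|RS| = √((0)² + (-6)²) = √36 = 6
|ST| = √((21)² + (-20)²) = √841 = 29
|TP| = √((-53)² + (0)²) = √2809 = 53
Perimeter = 29 + 13 + 6 + 29 + 53 = 130.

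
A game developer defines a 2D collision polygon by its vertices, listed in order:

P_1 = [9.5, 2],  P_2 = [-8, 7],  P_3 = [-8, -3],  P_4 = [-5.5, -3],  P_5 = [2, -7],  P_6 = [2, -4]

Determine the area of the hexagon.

Apply the shoelace formula: 2A = Σ (x_i·y_{i+1} − x_{i+1}·y_i), indices taken mod 6.
Σ = (82.5) + (80) + (7.5) + (44.5) + (6) + (42) = 262.5
Area = |Σ|/2 = 131.25.

131.25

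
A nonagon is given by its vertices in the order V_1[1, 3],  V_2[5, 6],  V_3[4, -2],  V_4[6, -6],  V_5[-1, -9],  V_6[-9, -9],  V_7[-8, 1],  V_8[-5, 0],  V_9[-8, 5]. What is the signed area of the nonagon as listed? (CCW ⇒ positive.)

Apply the shoelace (surveyor's) formula: 2A = Σ (x_i·y_{i+1} − x_{i+1}·y_i), indices taken mod 9.
Cross-terms: -9, -34, -12, -60, -72, -81, 5, -25, -29  ⇒  Σ = -317
Signed area = Σ/2 = -158.5 (negative ⇒ clockwise traversal).

-158.5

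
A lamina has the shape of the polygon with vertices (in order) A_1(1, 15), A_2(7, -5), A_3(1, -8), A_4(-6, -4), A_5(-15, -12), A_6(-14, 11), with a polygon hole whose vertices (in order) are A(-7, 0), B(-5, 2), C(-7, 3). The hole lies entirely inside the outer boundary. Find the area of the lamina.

Outer boundary:
Σ = (-110) + (-51) + (-52) + (12) + (-333) + (-221) = -755
Area = |Σ|/2 = 377.5.
Hole:
Cross-terms: -14, -1, 21  ⇒  Σ = 6
Area = |Σ|/2 = 3.
Net area = 377.5 − 3 = 374.5.

374.5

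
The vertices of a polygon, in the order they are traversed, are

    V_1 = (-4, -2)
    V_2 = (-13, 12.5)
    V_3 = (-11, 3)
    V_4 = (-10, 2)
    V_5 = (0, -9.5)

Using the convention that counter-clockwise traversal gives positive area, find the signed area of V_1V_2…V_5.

Apply the shoelace formula: 2A = Σ (x_i·y_{i+1} − x_{i+1}·y_i), indices taken mod 5.
Cross-terms: -76, 98.5, 8, 95, -38  ⇒  Σ = 87.5
Signed area = Σ/2 = 43.75 (positive ⇒ counter-clockwise traversal).

43.75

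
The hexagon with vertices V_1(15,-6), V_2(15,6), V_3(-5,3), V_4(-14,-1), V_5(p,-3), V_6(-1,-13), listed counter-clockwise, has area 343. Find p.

-12

The doubled signed area Σ (x_i y_{i+1} − x_{i+1} y_i) is linear in p.
With p=0 it equals 542; the coefficient of p is -12 (from the two edges through V_5).
So -12·p + 542 = 2·343 = 686 ⇒ p = -12.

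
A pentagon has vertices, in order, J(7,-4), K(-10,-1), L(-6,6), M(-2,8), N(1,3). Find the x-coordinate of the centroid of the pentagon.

Apply the surveyor's formula. First the cross-terms c_i = x_i·y_{i+1} − x_{i+1}·y_i:
  -47, -66, -36, -14, -25  ⇒  2A = -188, A = -94.
Then Σ (x_i + x_{i+1})·c_i = 1299, so x̄ = 1299 / (6·(-94)) = -433/188.

-433/188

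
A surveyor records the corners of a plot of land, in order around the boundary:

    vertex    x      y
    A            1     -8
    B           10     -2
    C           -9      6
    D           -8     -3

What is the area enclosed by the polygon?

131

Apply the shoelace formula: 2A = Σ (x_i·y_{i+1} − x_{i+1}·y_i), indices taken mod 4.
Cross-terms: 78, 42, 75, 67  ⇒  Σ = 262
Area = |Σ|/2 = 131.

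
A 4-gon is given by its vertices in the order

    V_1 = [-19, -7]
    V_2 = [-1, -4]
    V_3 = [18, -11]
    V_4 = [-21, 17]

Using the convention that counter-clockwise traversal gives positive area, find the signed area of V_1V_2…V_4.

348.5

Cross-terms: 69, 83, 75, 470  ⇒  Σ = 697
Signed area = Σ/2 = 348.5 (positive ⇒ counter-clockwise traversal).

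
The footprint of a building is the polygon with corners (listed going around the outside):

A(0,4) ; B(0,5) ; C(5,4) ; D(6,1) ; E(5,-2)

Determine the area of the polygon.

20.5

Cross-terms: 0, -25, -19, -17, 20  ⇒  Σ = -41
Area = |Σ|/2 = 20.5.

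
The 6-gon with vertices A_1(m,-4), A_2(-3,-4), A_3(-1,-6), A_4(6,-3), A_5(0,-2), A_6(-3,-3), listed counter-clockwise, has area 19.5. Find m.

The doubled signed area Σ (x_i y_{i+1} − x_{i+1} y_i) is linear in m.
With m=0 it equals 35; the coefficient of m is -1 (from the two edges through A_1).
So -1·m + 35 = 2·19.5 = 39 ⇒ m = -4.

-4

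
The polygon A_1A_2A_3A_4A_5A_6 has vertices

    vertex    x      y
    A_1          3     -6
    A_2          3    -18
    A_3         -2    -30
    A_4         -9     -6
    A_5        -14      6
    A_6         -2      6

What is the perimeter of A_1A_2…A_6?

|A_1A_2| = √((0)² + (-12)²) = √144 = 12
|A_2A_3| = √((-5)² + (-12)²) = √169 = 13
|A_3A_4| = √((-7)² + (24)²) = √625 = 25
|A_4A_5| = √((-5)² + (12)²) = √169 = 13
|A_5A_6| = √((12)² + (0)²) = √144 = 12
|A_6A_1| = √((5)² + (-12)²) = √169 = 13
Perimeter = 12 + 13 + 25 + 13 + 12 + 13 = 88.

88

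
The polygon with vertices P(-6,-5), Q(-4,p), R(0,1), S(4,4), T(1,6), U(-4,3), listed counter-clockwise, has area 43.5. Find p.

Write out the shoelace sum; only the two edges meeting at Q involve p:
2·Area = [((-6)·p − (-4)·(-5)) + ((-4)·1 − 0·p)] + 81
       = -6·p + 57 = 87
⇒ p = -5.

-5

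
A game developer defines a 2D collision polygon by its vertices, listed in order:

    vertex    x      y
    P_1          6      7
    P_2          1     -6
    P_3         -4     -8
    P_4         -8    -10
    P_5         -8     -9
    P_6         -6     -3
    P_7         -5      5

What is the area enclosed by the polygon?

123.5

Σ = (-43) + (-32) + (-24) + (-8) + (-30) + (-45) + (-65) = -247
Area = |Σ|/2 = 123.5.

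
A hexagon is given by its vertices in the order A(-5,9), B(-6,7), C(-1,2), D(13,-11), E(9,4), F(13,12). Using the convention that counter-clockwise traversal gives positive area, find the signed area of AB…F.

Σ = (19) + (-5) + (-15) + (151) + (56) + (177) = 383
Signed area = Σ/2 = 191.5 (positive ⇒ counter-clockwise traversal).

191.5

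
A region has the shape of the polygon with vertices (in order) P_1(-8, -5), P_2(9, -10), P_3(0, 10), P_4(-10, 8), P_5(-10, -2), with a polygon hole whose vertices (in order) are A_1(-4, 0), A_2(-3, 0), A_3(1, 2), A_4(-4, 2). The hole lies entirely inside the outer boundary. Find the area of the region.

Outer boundary:
Cross-terms: 125, 90, 100, 100, 34  ⇒  Σ = 449
Area = |Σ|/2 = 224.5.
Hole:
Apply the shoelace formula: 2A = Σ (x_i·y_{i+1} − x_{i+1}·y_i), indices taken mod 4.
Cross-terms: 0, -6, 10, 8  ⇒  Σ = 12
Area = |Σ|/2 = 6.
Net area = 224.5 − 6 = 218.5.

218.5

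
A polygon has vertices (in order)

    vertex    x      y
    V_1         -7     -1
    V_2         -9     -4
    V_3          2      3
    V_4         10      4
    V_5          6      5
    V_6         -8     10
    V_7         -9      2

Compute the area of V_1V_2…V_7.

Apply Gauss's area formula: 2A = Σ (x_i·y_{i+1} − x_{i+1}·y_i), indices taken mod 7.
V_1→V_2: (-7)(-4) − (-9)(-1) = 19
V_2→V_3: (-9)(3) − (2)(-4) = -19
V_3→V_4: (2)(4) − (10)(3) = -22
V_4→V_5: (10)(5) − (6)(4) = 26
V_5→V_6: (6)(10) − (-8)(5) = 100
V_6→V_7: (-8)(2) − (-9)(10) = 74
V_7→V_1: (-9)(-1) − (-7)(2) = 23
Σ = 201
Area = |Σ|/2 = 100.5.

100.5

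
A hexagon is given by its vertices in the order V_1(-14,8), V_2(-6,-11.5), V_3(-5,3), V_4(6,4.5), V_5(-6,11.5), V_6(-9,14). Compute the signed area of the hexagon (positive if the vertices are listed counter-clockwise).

166.25

Apply Gauss's area formula: 2A = Σ (x_i·y_{i+1} − x_{i+1}·y_i), indices taken mod 6.
Σ = (209) + (-75.5) + (-40.5) + (96) + (19.5) + (124) = 332.5
Signed area = Σ/2 = 166.25 (positive ⇒ counter-clockwise traversal).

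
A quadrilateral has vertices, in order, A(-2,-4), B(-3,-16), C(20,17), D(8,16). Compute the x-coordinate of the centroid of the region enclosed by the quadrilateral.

Apply the shoelace (surveyor's) formula. First the cross-terms c_i = x_i·y_{i+1} − x_{i+1}·y_i:
  20, 269, 184, 0  ⇒  2A = 473, A = 236.5.
Then Σ (x_i + x_{i+1})·c_i = 9625, so x̄ = 9625 / (6·236.5) = 875/129.

875/129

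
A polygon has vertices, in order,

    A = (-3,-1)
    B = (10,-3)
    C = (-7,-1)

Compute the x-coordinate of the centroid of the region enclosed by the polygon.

Apply the surveyor's formula. First the cross-terms c_i = x_i·y_{i+1} − x_{i+1}·y_i:
  19, -31, 4  ⇒  2A = -8, A = -4.
Then Σ (x_i + x_{i+1})·c_i = 0, so x̄ = 0 / (6·(-4)) = 0.

0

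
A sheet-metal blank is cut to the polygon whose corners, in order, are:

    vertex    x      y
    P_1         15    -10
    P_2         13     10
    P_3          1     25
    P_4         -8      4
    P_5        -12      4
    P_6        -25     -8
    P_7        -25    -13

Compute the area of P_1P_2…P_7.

790.5

Apply the surveyor's formula: 2A = Σ (x_i·y_{i+1} − x_{i+1}·y_i), indices taken mod 7.
Cross-terms: 280, 315, 204, 16, 196, 125, 445  ⇒  Σ = 1581
Area = |Σ|/2 = 790.5.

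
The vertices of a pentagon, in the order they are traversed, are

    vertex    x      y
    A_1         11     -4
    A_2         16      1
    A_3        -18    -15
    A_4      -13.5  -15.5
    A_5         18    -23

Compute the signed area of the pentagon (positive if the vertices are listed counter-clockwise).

Apply the shoelace formula: 2A = Σ (x_i·y_{i+1} − x_{i+1}·y_i), indices taken mod 5.
Cross-terms: 75, -222, 76.5, 589.5, 181  ⇒  Σ = 700
Signed area = Σ/2 = 350 (positive ⇒ counter-clockwise traversal).

350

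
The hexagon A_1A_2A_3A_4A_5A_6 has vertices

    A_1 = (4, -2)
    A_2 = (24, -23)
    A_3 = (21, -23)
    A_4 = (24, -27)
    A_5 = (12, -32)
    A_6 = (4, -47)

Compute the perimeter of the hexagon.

112

|A_1A_2| = √((20)² + (-21)²) = √841 = 29
|A_2A_3| = √((-3)² + (0)²) = √9 = 3
|A_3A_4| = √((3)² + (-4)²) = √25 = 5
|A_4A_5| = √((-12)² + (-5)²) = √169 = 13
|A_5A_6| = √((-8)² + (-15)²) = √289 = 17
|A_6A_1| = √((0)² + (45)²) = √2025 = 45
Perimeter = 29 + 3 + 5 + 13 + 17 + 45 = 112.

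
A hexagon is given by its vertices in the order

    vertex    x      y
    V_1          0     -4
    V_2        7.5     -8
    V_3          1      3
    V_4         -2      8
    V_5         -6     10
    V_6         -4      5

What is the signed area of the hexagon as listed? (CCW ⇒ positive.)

Apply the surveyor's formula: 2A = Σ (x_i·y_{i+1} − x_{i+1}·y_i), indices taken mod 6.
Σ = (30) + (30.5) + (14) + (28) + (10) + (16) = 128.5
Signed area = Σ/2 = 64.25 (positive ⇒ counter-clockwise traversal).

64.25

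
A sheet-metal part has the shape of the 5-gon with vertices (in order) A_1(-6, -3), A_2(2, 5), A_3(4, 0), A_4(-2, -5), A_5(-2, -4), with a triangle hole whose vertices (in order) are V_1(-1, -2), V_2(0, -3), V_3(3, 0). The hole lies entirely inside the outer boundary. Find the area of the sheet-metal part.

Outer boundary:
Apply the surveyor's formula: 2A = Σ (x_i·y_{i+1} − x_{i+1}·y_i), indices taken mod 5.
Cross-terms: -24, -20, -20, -2, -18  ⇒  Σ = -84
Area = |Σ|/2 = 42.
Hole:
Apply the shoelace formula: 2A = Σ (x_i·y_{i+1} − x_{i+1}·y_i), indices taken mod 3.
Σ = (3) + (9) + (-6) = 6
Area = |Σ|/2 = 3.
Net area = 42 − 3 = 39.

39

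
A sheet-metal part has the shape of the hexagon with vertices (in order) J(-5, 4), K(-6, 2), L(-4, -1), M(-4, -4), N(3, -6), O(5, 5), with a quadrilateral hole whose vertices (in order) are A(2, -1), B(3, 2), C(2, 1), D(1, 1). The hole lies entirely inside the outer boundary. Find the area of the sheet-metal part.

Outer boundary:
Apply the shoelace formula: 2A = Σ (x_i·y_{i+1} − x_{i+1}·y_i), indices taken mod 6.
Cross-terms: 14, 14, 12, 36, 45, 45  ⇒  Σ = 166
Area = |Σ|/2 = 83.
Hole:
Apply Gauss's area formula: 2A = Σ (x_i·y_{i+1} − x_{i+1}·y_i), indices taken mod 4.
Σ = (7) + (-1) + (1) + (-3) = 4
Area = |Σ|/2 = 2.
Net area = 83 − 2 = 81.

81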